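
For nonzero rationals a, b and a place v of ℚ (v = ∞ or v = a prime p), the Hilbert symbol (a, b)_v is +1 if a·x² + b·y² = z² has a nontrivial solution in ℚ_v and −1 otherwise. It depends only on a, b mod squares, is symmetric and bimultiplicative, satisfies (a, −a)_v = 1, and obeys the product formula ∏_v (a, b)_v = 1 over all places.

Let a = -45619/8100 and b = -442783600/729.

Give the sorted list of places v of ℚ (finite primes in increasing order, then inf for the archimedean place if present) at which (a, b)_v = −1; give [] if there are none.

Mod squares: a ≡ -19, b ≡ -22591. Check v ∈ {∞, 2, 3, 5, 7, 19, 29, 41}.
v=29: a=29^0·(≡3), b=29^1·(≡25) mod 29; (3|29)=-1, (25|29)=+1; (−1)^{0·1·14}·(-1)^1·(+1)^0 = -1.
v=∞: -19 < 0 and -22591 < 0  ⇒  (a,b)_∞ = -1.
v=3: a=3^-4·(≡2), b=3^-6·(≡2) mod 3; (2|3)=-1, (2|3)=-1; (−1)^{-4·-6·1}·(-1)^-6·(-1)^-4 = +1.
v=2: v_2(a)=-2, v_2(b)=4; units ≡ 5, 1 (mod 8); ε·ε+αω+βω = 0·0+-2·0+4·1 ≡ 0  ⇒  (a,b)_2 = +1.
v=19: a=19^1·(≡2), b=19^1·(≡18) mod 19; (2|19)=-1, (18|19)=-1; (−1)^{1·1·9}·(-1)^1·(-1)^1 = -1.
v=41: a=41^0·(≡22), b=41^1·(≡4) mod 41; (22|41)=-1, (4|41)=+1; (−1)^{0·1·20}·(-1)^1·(+1)^0 = -1.
v=5: a=5^-2·(≡4), b=5^2·(≡4) mod 5; (4|5)=+1, (4|5)=+1; (−1)^{-2·2·2}·(+1)^2·(+1)^-2 = +1.
v=7: a=7^4·(≡2), b=7^2·(≡5) mod 7; (2|7)=+1, (5|7)=-1; (−1)^{4·2·3}·(+1)^2·(-1)^4 = +1.
Ram(-19, -22591) = {19, 29, 41, ∞}; no ℚ_19-point on the conic.

[19, 29, 41, inf]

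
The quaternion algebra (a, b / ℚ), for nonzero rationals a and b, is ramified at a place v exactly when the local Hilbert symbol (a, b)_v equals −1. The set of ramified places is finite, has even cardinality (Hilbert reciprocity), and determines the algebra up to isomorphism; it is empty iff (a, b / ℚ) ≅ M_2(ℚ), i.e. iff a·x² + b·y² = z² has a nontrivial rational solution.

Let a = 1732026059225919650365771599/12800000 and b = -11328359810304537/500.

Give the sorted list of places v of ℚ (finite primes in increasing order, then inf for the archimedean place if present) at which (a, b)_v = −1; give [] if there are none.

[2, 5, 7, 13, 29, 31]

(a, b) ≡ (159936595, -11165) mod (ℚ^×)²; places V = {2, 3, 5, 7, 11, 13, 17, 23, 29, 31, ∞}.
(a,b)_29: α=1, u≡7; β=1, v≡15 (mod 29); (7|29)=+1, (15|29)=-1; sign (−1)^0·+1^1·-1^1 = -1.
(a,b)_7: α=1, u≡2; β=1, v≡4 (mod 7); (2|7)=+1, (4|7)=+1; sign (−1)^1·+1^1·+1^1 = -1.
(a,b)_5: α=-5, u≡4; β=-3, v≡2 (mod 5); (4|5)=+1, (2|5)=-1; sign (−1)^0·+1^-3·-1^-5 = -1.
(a,b)_11: α=4, u≡1; β=1, v≡6 (mod 11); (1|11)=+1, (6|11)=-1; sign (−1)^0·+1^1·-1^4 = +1.
(a,b)_2: α=-12, β=-2; u≡3, v≡3 (mod 8); ε(u)ε(v)=1·1, αω(v)=-12·1, βω(u)=-2·1; sum ≡ 1  ⇒  -1.
(a,b)_17: α=1, u≡11; β=0, v≡2 (mod 17); (11|17)=-1, (2|17)=+1; sign (−1)^0·-1^0·+1^1 = +1.
(a,b)_3: α=16, u≡1; β=10, v≡1 (mod 3); (1|3)=+1, (1|3)=+1; sign (−1)^0·+1^10·+1^16 = +1.
(a,b)_13: α=3, u≡2; β=2, v≡6 (mod 13); (2|13)=-1, (6|13)=-1; sign (−1)^0·-1^2·-1^3 = -1.
(a,b)_31: α=3, u≡7; β=2, v≡11 (mod 31); (7|31)=+1, (11|31)=-1; sign (−1)^0·+1^2·-1^3 = -1.
(a,b)_23: α=3, u≡19; β=2, v≡16 (mod 23); (19|23)=-1, (16|23)=+1; sign (−1)^0·-1^2·+1^3 = +1.
(a,b)_∞: sgn(159936595)=+, sgn(-11165)=−, so +1.
(159936595, -11165 / ℚ) ramifies at {2, 5, 7, 13, 29, 31}: a division algebra.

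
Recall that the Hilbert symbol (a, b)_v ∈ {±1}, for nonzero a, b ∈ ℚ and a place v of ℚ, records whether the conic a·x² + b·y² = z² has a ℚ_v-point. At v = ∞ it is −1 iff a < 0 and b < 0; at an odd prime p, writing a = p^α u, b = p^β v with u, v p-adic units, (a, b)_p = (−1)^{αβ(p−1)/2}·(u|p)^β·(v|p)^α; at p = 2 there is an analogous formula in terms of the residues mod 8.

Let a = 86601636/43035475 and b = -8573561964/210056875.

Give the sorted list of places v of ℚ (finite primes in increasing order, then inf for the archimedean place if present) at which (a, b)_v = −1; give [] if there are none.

Mod squares: a ≡ 19, b ≡ -209. Check v ∈ {∞, 2, 3, 5, 7, 11, 19, 43, 47}.
v=47: a=47^2·(≡30), b=47^2·(≡44) mod 47; (30|47)=-1, (44|47)=-1; (−1)^{2·2·23}·(-1)^2·(-1)^2 = +1.
v=43: a=43^-2·(≡27), b=43^0·(≡10) mod 43; (27|43)=-1, (10|43)=+1; (−1)^{-2·0·21}·(-1)^0·(+1)^-2 = +1.
v=2: v_2(a)=2, v_2(b)=2; units ≡ 3, 7 (mod 8); ε·ε+αω+βω = 1·1+2·0+2·1 ≡ 1  ⇒  (a,b)_2 = -1.
v=∞: 19 > 0 and -209 < 0  ⇒  (a,b)_∞ = +1.
v=11: a=11^2·(≡10), b=11^3·(≡4) mod 11; (10|11)=-1, (4|11)=+1; (−1)^{2·3·5}·(-1)^3·(+1)^2 = -1.
v=5: a=5^-2·(≡4), b=5^-4·(≡1) mod 5; (4|5)=+1, (1|5)=+1; (−1)^{-2·-4·2}·(+1)^-4·(+1)^-2 = +1.
v=3: a=3^4·(≡1), b=3^6·(≡1) mod 3; (1|3)=+1, (1|3)=+1; (−1)^{4·6·1}·(+1)^6·(+1)^4 = +1.
v=19: a=19^-1·(≡1), b=19^-3·(≡15) mod 19; (1|19)=+1, (15|19)=-1; (−1)^{-1·-3·9}·(+1)^-3·(-1)^-1 = +1.
v=7: a=7^-2·(≡5), b=7^-2·(≡1) mod 7; (5|7)=-1, (1|7)=+1; (−1)^{-2·-2·3}·(-1)^-2·(+1)^-2 = +1.
|Ram(19, -209)| = 2, even; anisotropic at {2, 11}.

[2, 11]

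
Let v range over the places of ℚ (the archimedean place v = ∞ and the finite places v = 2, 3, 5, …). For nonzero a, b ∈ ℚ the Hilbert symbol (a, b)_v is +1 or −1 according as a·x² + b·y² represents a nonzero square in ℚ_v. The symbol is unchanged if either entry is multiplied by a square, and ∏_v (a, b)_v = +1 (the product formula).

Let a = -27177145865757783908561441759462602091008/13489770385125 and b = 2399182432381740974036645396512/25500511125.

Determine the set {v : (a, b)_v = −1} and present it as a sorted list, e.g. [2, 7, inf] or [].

Mod squares: a ≡ -1427090, b ≡ 410. Check v ∈ {∞, 2, 3, 5, 7, 11, 17, 19, 23, 29, 37, 41}.
v=7: a=7^3·(≡3), b=7^2·(≡1) mod 7; (3|7)=-1, (1|7)=+1; (−1)^{3·2·3}·(-1)^2·(+1)^3 = +1.
v=23: a=23^-6·(≡7), b=23^-4·(≡17) mod 23; (7|23)=-1, (17|23)=-1; (−1)^{-6·-4·11}·(-1)^-4·(-1)^-6 = +1.
v=29: a=29^3·(≡14), b=29^2·(≡9) mod 29; (14|29)=-1, (9|29)=+1; (−1)^{3·2·14}·(-1)^2·(+1)^3 = +1.
v=37: a=37^3·(≡28), b=37^2·(≡1) mod 37; (28|37)=+1, (1|37)=+1; (−1)^{3·2·18}·(+1)^2·(+1)^3 = +1.
v=2: v_2(a)=9, v_2(b)=5; units ≡ 7, 5 (mod 8); ε·ε+αω+βω = 1·0+9·1+5·0 ≡ 1  ⇒  (a,b)_2 = -1.
v=19: a=19^5·(≡4), b=19^4·(≡6) mod 19; (4|19)=+1, (6|19)=+1; (−1)^{5·4·9}·(+1)^4·(+1)^5 = +1.
v=5: a=5^-3·(≡2), b=5^-3·(≡3) mod 5; (2|5)=-1, (3|5)=-1; (−1)^{-3·-3·2}·(-1)^-3·(-1)^-3 = +1.
v=3: a=3^-6·(≡1), b=3^-6·(≡2) mod 3; (1|3)=+1, (2|3)=-1; (−1)^{-6·-6·1}·(+1)^-6·(-1)^-6 = +1.
v=11: a=11^8·(≡10), b=11^6·(≡5) mod 11; (10|11)=-1, (5|11)=+1; (−1)^{8·6·5}·(-1)^6·(+1)^8 = +1.
v=17: a=17^4·(≡4), b=17^4·(≡8) mod 17; (4|17)=+1, (8|17)=+1; (−1)^{4·4·8}·(+1)^4·(+1)^4 = +1.
v=41: a=41^4·(≡15), b=41^3·(≡4) mod 41; (15|41)=-1, (4|41)=+1; (−1)^{4·3·20}·(-1)^3·(+1)^4 = -1.
v=∞: -1427090 < 0 and 410 > 0  ⇒  (a,b)_∞ = +1.
|Ram(-1427090, 410)| = 2, even; anisotropic at {2, 41}.

[2, 41]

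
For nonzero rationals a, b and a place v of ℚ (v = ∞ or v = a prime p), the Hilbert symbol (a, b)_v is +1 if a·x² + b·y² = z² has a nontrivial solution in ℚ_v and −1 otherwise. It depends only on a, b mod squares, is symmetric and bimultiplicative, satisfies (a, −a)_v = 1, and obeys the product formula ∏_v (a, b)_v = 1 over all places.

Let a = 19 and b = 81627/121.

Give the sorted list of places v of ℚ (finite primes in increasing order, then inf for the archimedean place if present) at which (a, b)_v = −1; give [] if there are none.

Mod squares: a ≡ 19, b ≡ 483. Check v ∈ {∞, 2, 3, 7, 11, 13, 19, 23}.
v=7: a=7^0·(≡5), b=7^1·(≡3) mod 7; (5|7)=-1, (3|7)=-1; (−1)^{0·1·3}·(-1)^1·(-1)^0 = -1.
v=∞: 19 > 0 and 483 > 0  ⇒  (a,b)_∞ = +1.
v=19: a=19^1·(≡1), b=19^0·(≡14) mod 19; (1|19)=+1, (14|19)=-1; (−1)^{1·0·9}·(+1)^0·(-1)^1 = -1.
v=11: a=11^0·(≡8), b=11^-2·(≡7) mod 11; (8|11)=-1, (7|11)=-1; (−1)^{0·-2·5}·(-1)^-2·(-1)^0 = +1.
v=3: a=3^0·(≡1), b=3^1·(≡2) mod 3; (1|3)=+1, (2|3)=-1; (−1)^{0·1·1}·(+1)^1·(-1)^0 = +1.
v=13: a=13^0·(≡6), b=13^2·(≡7) mod 13; (6|13)=-1, (7|13)=-1; (−1)^{0·2·6}·(-1)^2·(-1)^0 = +1.
v=23: a=23^0·(≡19), b=23^1·(≡5) mod 23; (19|23)=-1, (5|23)=-1; (−1)^{0·1·11}·(-1)^1·(-1)^0 = -1.
v=2: v_2(a)=0, v_2(b)=0; units ≡ 3, 3 (mod 8); ε·ε+αω+βω = 1·1+0·1+0·1 ≡ 1  ⇒  (a,b)_2 = -1.
|Ram(19, 483)| = 4, even; anisotropic at {2, 7, 19, 23}.

[2, 7, 19, 23]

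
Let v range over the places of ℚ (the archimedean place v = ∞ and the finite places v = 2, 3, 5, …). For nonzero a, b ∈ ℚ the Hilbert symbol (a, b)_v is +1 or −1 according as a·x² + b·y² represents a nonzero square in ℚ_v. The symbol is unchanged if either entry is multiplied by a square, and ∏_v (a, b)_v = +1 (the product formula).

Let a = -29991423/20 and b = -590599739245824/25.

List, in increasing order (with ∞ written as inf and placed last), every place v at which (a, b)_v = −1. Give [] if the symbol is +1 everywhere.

(a, b) ≡ (-1239315, -29) mod (ℚ^×)²; places V = {2, 3, 5, 7, 11, 29, 37, ∞}.
(a,b)_11: α=3, u≡8; β=4, v≡4 (mod 11); (8|11)=-1, (4|11)=+1; sign (−1)^0·-1^4·+1^3 = +1.
(a,b)_5: α=-1, u≡3; β=-2, v≡1 (mod 5); (3|5)=-1, (1|5)=+1; sign (−1)^0·-1^-2·+1^-1 = +1.
(a,b)_29: α=1, u≡2; β=1, v≡25 (mod 29); (2|29)=-1, (25|29)=+1; sign (−1)^0·-1^1·+1^1 = -1.
(a,b)_3: α=1, u≡1; β=4, v≡1 (mod 3); (1|3)=+1, (1|3)=+1; sign (−1)^0·+1^4·+1^1 = +1.
(a,b)_2: α=-2, β=8; u≡5, v≡3 (mod 8); ε(u)ε(v)=0·1, αω(v)=-2·1, βω(u)=8·1; sum ≡ 0  ⇒  +1.
(a,b)_7: α=1, u≡6; β=2, v≡6 (mod 7); (6|7)=-1, (6|7)=-1; sign (−1)^0·-1^2·-1^1 = -1.
(a,b)_37: α=1, u≡36; β=2, v≡2 (mod 37); (36|37)=+1, (2|37)=-1; sign (−1)^0·+1^2·-1^1 = -1.
(a,b)_∞: sgn(-1239315)=−, sgn(-29)=−, so -1.
(-1239315, -29 / ℚ) ramifies at {7, 29, 37, ∞}: a division algebra.

[7, 29, 37, inf]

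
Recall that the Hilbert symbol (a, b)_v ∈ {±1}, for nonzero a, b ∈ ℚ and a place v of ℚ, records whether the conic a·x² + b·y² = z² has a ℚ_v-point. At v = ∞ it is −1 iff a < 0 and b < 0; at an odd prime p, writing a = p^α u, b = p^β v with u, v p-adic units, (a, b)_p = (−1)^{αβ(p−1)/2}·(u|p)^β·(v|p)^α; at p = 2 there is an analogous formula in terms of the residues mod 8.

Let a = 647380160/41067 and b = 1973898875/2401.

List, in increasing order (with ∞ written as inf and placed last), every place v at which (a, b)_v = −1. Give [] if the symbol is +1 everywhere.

[3, 43]

Mod squares: a ≡ 619305, b ≡ 467195. Check v ∈ {∞, 2, 3, 5, 7, 13, 19, 41, 43, 53}.
v=53: a=53^1·(≡37), b=53^1·(≡47) mod 53; (37|53)=+1, (47|53)=+1; (−1)^{1·1·26}·(+1)^1·(+1)^1 = +1.
v=41: a=41^1·(≡38), b=41^1·(≡14) mod 41; (38|41)=-1, (14|41)=-1; (−1)^{1·1·20}·(-1)^1·(-1)^1 = +1.
v=13: a=13^-2·(≡7), b=13^2·(≡10) mod 13; (7|13)=-1, (10|13)=+1; (−1)^{-2·2·6}·(-1)^2·(+1)^-2 = +1.
v=∞: 619305 > 0 and 467195 > 0  ⇒  (a,b)_∞ = +1.
v=19: a=19^1·(≡2), b=19^0·(≡4) mod 19; (2|19)=-1, (4|19)=+1; (−1)^{1·0·9}·(-1)^0·(+1)^1 = +1.
v=2: v_2(a)=6, v_2(b)=0; units ≡ 1, 3 (mod 8); ε·ε+αω+βω = 0·1+6·1+0·0 ≡ 0  ⇒  (a,b)_2 = +1.
v=7: a=7^2·(≡1), b=7^-4·(≡4) mod 7; (1|7)=+1, (4|7)=+1; (−1)^{2·-4·3}·(+1)^-4·(+1)^2 = +1.
v=3: a=3^-5·(≡2), b=3^0·(≡2) mod 3; (2|3)=-1, (2|3)=-1; (−1)^{-5·0·1}·(-1)^0·(-1)^-5 = -1.
v=5: a=5^1·(≡1), b=5^3·(≡1) mod 5; (1|5)=+1, (1|5)=+1; (−1)^{1·3·2}·(+1)^3·(+1)^1 = +1.
v=43: a=43^0·(≡12), b=43^1·(≡22) mod 43; (12|43)=-1, (22|43)=-1; (−1)^{0·1·21}·(-1)^1·(-1)^0 = -1.
(619305, 467195 / ℚ) ramifies at {3, 43}: a division algebra.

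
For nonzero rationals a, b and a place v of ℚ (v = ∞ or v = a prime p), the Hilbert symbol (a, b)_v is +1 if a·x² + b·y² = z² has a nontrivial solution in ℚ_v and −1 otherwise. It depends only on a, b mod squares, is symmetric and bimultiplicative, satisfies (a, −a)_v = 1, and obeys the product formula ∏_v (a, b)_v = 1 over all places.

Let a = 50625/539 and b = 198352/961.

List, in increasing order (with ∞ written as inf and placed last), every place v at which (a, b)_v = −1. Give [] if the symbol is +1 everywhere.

Mod squares: a ≡ 11, b ≡ 253. Check v ∈ {∞, 2, 3, 5, 7, 11, 23, 31}.
v=3: a=3^4·(≡2), b=3^0·(≡1) mod 3; (2|3)=-1, (1|3)=+1; (−1)^{4·0·1}·(-1)^0·(+1)^4 = +1.
v=31: a=31^0·(≡26), b=31^-2·(≡14) mod 31; (26|31)=-1, (14|31)=+1; (−1)^{0·-2·15}·(-1)^-2·(+1)^0 = +1.
v=5: a=5^4·(≡4), b=5^0·(≡2) mod 5; (4|5)=+1, (2|5)=-1; (−1)^{4·0·2}·(+1)^0·(-1)^4 = +1.
v=23: a=23^0·(≡14), b=23^1·(≡14) mod 23; (14|23)=-1, (14|23)=-1; (−1)^{0·1·11}·(-1)^1·(-1)^0 = -1.
v=2: v_2(a)=0, v_2(b)=4; units ≡ 3, 5 (mod 8); ε·ε+αω+βω = 1·0+0·1+4·1 ≡ 0  ⇒  (a,b)_2 = +1.
v=7: a=7^-2·(≡2), b=7^2·(≡1) mod 7; (2|7)=+1, (1|7)=+1; (−1)^{-2·2·3}·(+1)^2·(+1)^-2 = +1.
v=11: a=11^-1·(≡5), b=11^1·(≡9) mod 11; (5|11)=+1, (9|11)=+1; (−1)^{-1·1·5}·(+1)^1·(+1)^-1 = -1.
v=∞: 11 > 0 and 253 > 0  ⇒  (a,b)_∞ = +1.
(11, 253 / ℚ) ramifies at {11, 23}: a division algebra.

[11, 23]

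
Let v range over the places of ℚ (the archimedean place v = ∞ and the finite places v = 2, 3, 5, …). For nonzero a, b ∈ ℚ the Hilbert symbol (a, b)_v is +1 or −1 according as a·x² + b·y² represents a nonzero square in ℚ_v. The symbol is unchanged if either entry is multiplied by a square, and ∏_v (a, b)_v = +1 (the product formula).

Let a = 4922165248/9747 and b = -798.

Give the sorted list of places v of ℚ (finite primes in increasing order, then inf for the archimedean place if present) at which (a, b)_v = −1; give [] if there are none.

Mod squares: a ≡ 6006, b ≡ -798. Check v ∈ {∞, 2, 3, 7, 11, 13, 19}.
v=11: a=11^1·(≡7), b=11^0·(≡5) mod 11; (7|11)=-1, (5|11)=+1; (−1)^{1·0·5}·(-1)^0·(+1)^1 = +1.
v=3: a=3^-3·(≡1), b=3^1·(≡1) mod 3; (1|3)=+1, (1|3)=+1; (−1)^{-3·1·1}·(+1)^1·(+1)^-3 = -1.
v=19: a=19^-2·(≡2), b=19^1·(≡15) mod 19; (2|19)=-1, (15|19)=-1; (−1)^{-2·1·9}·(-1)^1·(-1)^-2 = -1.
v=∞: 6006 > 0 and -798 < 0  ⇒  (a,b)_∞ = +1.
v=7: a=7^5·(≡4), b=7^1·(≡5) mod 7; (4|7)=+1, (5|7)=-1; (−1)^{5·1·3}·(+1)^1·(-1)^5 = +1.
v=2: v_2(a)=11, v_2(b)=1; units ≡ 3, 1 (mod 8); ε·ε+αω+βω = 1·0+11·0+1·1 ≡ 1  ⇒  (a,b)_2 = -1.
v=13: a=13^1·(≡8), b=13^0·(≡8) mod 13; (8|13)=-1, (8|13)=-1; (−1)^{1·0·6}·(-1)^0·(-1)^1 = -1.
(6006, -798 / ℚ) ramifies at {2, 3, 13, 19}: a division algebra.

[2, 3, 13, 19]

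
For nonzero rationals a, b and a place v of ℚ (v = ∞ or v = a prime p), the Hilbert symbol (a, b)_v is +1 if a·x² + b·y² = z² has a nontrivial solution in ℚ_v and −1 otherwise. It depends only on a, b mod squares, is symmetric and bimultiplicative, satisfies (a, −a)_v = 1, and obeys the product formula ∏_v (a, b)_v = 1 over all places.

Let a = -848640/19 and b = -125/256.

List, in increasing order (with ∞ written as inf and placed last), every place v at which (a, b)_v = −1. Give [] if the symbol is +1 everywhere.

Mod squares: a ≡ -62985, b ≡ -5. Check v ∈ {∞, 2, 3, 5, 13, 17, 19}.
v=5: a=5^1·(≡3), b=5^3·(≡4) mod 5; (3|5)=-1, (4|5)=+1; (−1)^{1·3·2}·(-1)^3·(+1)^1 = -1.
v=19: a=19^-1·(≡14), b=19^0·(≡3) mod 19; (14|19)=-1, (3|19)=-1; (−1)^{-1·0·9}·(-1)^0·(-1)^-1 = -1.
v=13: a=13^1·(≡1), b=13^0·(≡2) mod 13; (1|13)=+1, (2|13)=-1; (−1)^{1·0·6}·(+1)^0·(-1)^1 = -1.
v=∞: -62985 < 0 and -5 < 0  ⇒  (a,b)_∞ = -1.
v=3: a=3^1·(≡2), b=3^0·(≡1) mod 3; (2|3)=-1, (1|3)=+1; (−1)^{1·0·1}·(-1)^0·(+1)^1 = +1.
v=17: a=17^1·(≡13), b=17^0·(≡11) mod 17; (13|17)=+1, (11|17)=-1; (−1)^{1·0·8}·(+1)^0·(-1)^1 = -1.
v=2: v_2(a)=8, v_2(b)=-8; units ≡ 7, 3 (mod 8); ε·ε+αω+βω = 1·1+8·1+-8·0 ≡ 1  ⇒  (a,b)_2 = -1.
|Ram(-62985, -5)| = 6, even; anisotropic at {2, 5, 13, 17, 19, ∞}.

[2, 5, 13, 17, 19, inf]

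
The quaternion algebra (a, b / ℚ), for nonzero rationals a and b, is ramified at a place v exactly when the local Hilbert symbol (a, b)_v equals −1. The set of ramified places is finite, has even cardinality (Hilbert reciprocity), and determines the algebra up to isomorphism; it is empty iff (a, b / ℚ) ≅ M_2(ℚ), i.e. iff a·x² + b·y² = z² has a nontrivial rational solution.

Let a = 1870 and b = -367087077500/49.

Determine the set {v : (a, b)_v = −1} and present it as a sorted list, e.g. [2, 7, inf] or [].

Mod squares: a ≡ 1870, b ≡ -4199. Check v ∈ {∞, 2, 5, 7, 11, 13, 17, 19}.
v=11: a=11^1·(≡5), b=11^2·(≡1) mod 11; (5|11)=+1, (1|11)=+1; (−1)^{1·2·5}·(+1)^2·(+1)^1 = +1.
v=2: v_2(a)=1, v_2(b)=2; units ≡ 7, 1 (mod 8); ε·ε+αω+βω = 1·0+1·0+2·0 ≡ 0  ⇒  (a,b)_2 = +1.
v=5: a=5^1·(≡4), b=5^4·(≡4) mod 5; (4|5)=+1, (4|5)=+1; (−1)^{1·4·2}·(+1)^4·(+1)^1 = +1.
v=13: a=13^0·(≡11), b=13^1·(≡7) mod 13; (11|13)=-1, (7|13)=-1; (−1)^{0·1·6}·(-1)^1·(-1)^0 = -1.
v=19: a=19^0·(≡8), b=19^1·(≡6) mod 19; (8|19)=-1, (6|19)=+1; (−1)^{0·1·9}·(-1)^1·(+1)^0 = -1.
v=17: a=17^1·(≡8), b=17^3·(≡9) mod 17; (8|17)=+1, (9|17)=+1; (−1)^{1·3·8}·(+1)^3·(+1)^1 = +1.
v=∞: 1870 > 0 and -4199 < 0  ⇒  (a,b)_∞ = +1.
v=7: a=7^0·(≡1), b=7^-2·(≡4) mod 7; (1|7)=+1, (4|7)=+1; (−1)^{0·-2·3}·(+1)^-2·(+1)^0 = +1.
Ram(1870, -4199) = {13, 19}; no ℚ_13-point on the conic.

[13, 19]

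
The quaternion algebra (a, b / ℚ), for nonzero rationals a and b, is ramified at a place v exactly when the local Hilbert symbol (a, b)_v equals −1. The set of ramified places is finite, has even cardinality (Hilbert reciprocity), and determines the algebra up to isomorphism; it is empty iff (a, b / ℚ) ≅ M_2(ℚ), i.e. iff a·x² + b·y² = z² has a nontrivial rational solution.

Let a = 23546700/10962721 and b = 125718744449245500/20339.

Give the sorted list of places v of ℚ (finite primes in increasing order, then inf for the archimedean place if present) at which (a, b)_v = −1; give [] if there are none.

[5, 17, 19, 31]

Mod squares: a ≡ 323, b ≡ 2027245. Check v ∈ {∞, 2, 3, 5, 7, 11, 17, 19, 23, 29, 31, 41, 43}.
v=3: a=3^6·(≡2), b=3^6·(≡1) mod 3; (2|3)=-1, (1|3)=+1; (−1)^{6·6·1}·(-1)^6·(+1)^6 = +1.
v=∞: 323 > 0 and 2027245 > 0  ⇒  (a,b)_∞ = +1.
v=11: a=11^-2·(≡9), b=11^-1·(≡3) mod 11; (9|11)=+1, (3|11)=+1; (−1)^{-2·-1·5}·(+1)^-1·(+1)^-2 = +1.
v=41: a=41^0·(≡4), b=41^1·(≡23) mod 41; (4|41)=+1, (23|41)=+1; (−1)^{0·1·20}·(+1)^1·(+1)^0 = +1.
v=2: v_2(a)=2, v_2(b)=2; units ≡ 3, 5 (mod 8); ε·ε+αω+βω = 1·0+2·1+2·1 ≡ 0  ⇒  (a,b)_2 = +1.
v=43: a=43^-2·(≡20), b=43^-2·(≡13) mod 43; (20|43)=-1, (13|43)=+1; (−1)^{-2·-2·21}·(-1)^-2·(+1)^-2 = +1.
v=17: a=17^1·(≡9), b=17^0·(≡11) mod 17; (9|17)=+1, (11|17)=-1; (−1)^{1·0·8}·(+1)^0·(-1)^1 = -1.
v=29: a=29^0·(≡6), b=29^1·(≡11) mod 29; (6|29)=+1, (11|29)=-1; (−1)^{0·1·14}·(+1)^1·(-1)^0 = +1.
v=23: a=23^0·(≡13), b=23^2·(≡18) mod 23; (13|23)=+1, (18|23)=+1; (−1)^{0·2·11}·(+1)^2·(+1)^0 = +1.
v=19: a=19^1·(≡1), b=19^2·(≡2) mod 19; (1|19)=+1, (2|19)=-1; (−1)^{1·2·9}·(+1)^2·(-1)^1 = -1.
v=7: a=7^-2·(≡1), b=7^2·(≡6) mod 7; (1|7)=+1, (6|7)=-1; (−1)^{-2·2·3}·(+1)^2·(-1)^-2 = +1.
v=31: a=31^0·(≡6), b=31^1·(≡10) mod 31; (6|31)=-1, (10|31)=+1; (−1)^{0·1·15}·(-1)^1·(+1)^0 = -1.
v=5: a=5^2·(≡3), b=5^3·(≡1) mod 5; (3|5)=-1, (1|5)=+1; (−1)^{2·3·2}·(-1)^3·(+1)^2 = -1.
Ram(323, 2027245) = {5, 17, 19, 31}; no ℚ_5-point on the conic.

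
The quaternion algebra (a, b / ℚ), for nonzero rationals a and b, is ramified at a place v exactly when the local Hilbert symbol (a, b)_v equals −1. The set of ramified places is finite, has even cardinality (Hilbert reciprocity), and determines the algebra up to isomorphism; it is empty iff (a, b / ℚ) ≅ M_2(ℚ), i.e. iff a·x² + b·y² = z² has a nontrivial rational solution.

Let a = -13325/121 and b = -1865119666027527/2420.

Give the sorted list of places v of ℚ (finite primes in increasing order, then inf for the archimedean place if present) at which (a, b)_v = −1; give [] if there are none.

[5, 17, 53, inf]

Mod squares: a ≡ -533, b ≡ -74436115. Check v ∈ {∞, 2, 3, 5, 7, 11, 13, 17, 31, 41, 53}.
v=31: a=31^0·(≡19), b=31^1·(≡7) mod 31; (19|31)=+1, (7|31)=+1; (−1)^{0·1·15}·(+1)^1·(+1)^0 = +1.
v=17: a=17^0·(≡10), b=17^1·(≡5) mod 17; (10|17)=-1, (5|17)=-1; (−1)^{0·1·8}·(-1)^1·(-1)^0 = -1.
v=13: a=13^1·(≡7), b=13^3·(≡2) mod 13; (7|13)=-1, (2|13)=-1; (−1)^{1·3·6}·(-1)^3·(-1)^1 = +1.
v=2: v_2(a)=0, v_2(b)=-2; units ≡ 3, 5 (mod 8); ε·ε+αω+βω = 1·0+0·1+-2·1 ≡ 0  ⇒  (a,b)_2 = +1.
v=3: a=3^0·(≡1), b=3^2·(≡2) mod 3; (1|3)=+1, (2|3)=-1; (−1)^{0·2·1}·(+1)^2·(-1)^0 = +1.
v=∞: -533 < 0 and -74436115 < 0  ⇒  (a,b)_∞ = -1.
v=11: a=11^-2·(≡7), b=11^-2·(≡4) mod 11; (7|11)=-1, (4|11)=+1; (−1)^{-2·-2·5}·(-1)^-2·(+1)^-2 = +1.
v=53: a=53^0·(≡48), b=53^1·(≡3) mod 53; (48|53)=-1, (3|53)=-1; (−1)^{0·1·26}·(-1)^1·(-1)^0 = -1.
v=5: a=5^2·(≡2), b=5^-1·(≡2) mod 5; (2|5)=-1, (2|5)=-1; (−1)^{2·-1·2}·(-1)^-1·(-1)^2 = -1.
v=7: a=7^0·(≡5), b=7^2·(≡1) mod 7; (5|7)=-1, (1|7)=+1; (−1)^{0·2·3}·(-1)^2·(+1)^0 = +1.
v=41: a=41^1·(≡19), b=41^3·(≡22) mod 41; (19|41)=-1, (22|41)=-1; (−1)^{1·3·20}·(-1)^3·(-1)^1 = +1.
(-533, -74436115 / ℚ) ramifies at {5, 17, 53, ∞}: a division algebra.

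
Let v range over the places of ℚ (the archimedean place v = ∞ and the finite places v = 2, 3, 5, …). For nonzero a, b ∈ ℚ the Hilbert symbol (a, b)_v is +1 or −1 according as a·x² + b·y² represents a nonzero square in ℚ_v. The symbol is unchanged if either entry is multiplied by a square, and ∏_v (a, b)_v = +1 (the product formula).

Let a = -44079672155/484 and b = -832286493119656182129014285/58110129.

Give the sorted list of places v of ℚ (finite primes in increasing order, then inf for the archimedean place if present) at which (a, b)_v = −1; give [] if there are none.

[5, 23, 47, inf]

Mod squares: a ≡ -122104355, b ≡ -63365. Check v ∈ {∞, 2, 3, 5, 7, 11, 13, 19, 23, 29, 41, 47}.
v=7: a=7^0·(≡6), b=7^-2·(≡6) mod 7; (6|7)=-1, (6|7)=-1; (−1)^{0·-2·3}·(-1)^-2·(-1)^0 = +1.
v=13: a=13^0·(≡9), b=13^2·(≡10) mod 13; (9|13)=+1, (10|13)=+1; (−1)^{0·2·6}·(+1)^2·(+1)^0 = +1.
v=∞: -122104355 < 0 and -63365 < 0  ⇒  (a,b)_∞ = -1.
v=41: a=41^1·(≡3), b=41^2·(≡31) mod 41; (3|41)=-1, (31|41)=+1; (−1)^{1·2·20}·(-1)^2·(+1)^1 = +1.
v=29: a=29^1·(≡17), b=29^3·(≡8) mod 29; (17|29)=-1, (8|29)=-1; (−1)^{1·3·14}·(-1)^3·(-1)^1 = +1.
v=47: a=47^1·(≡16), b=47^2·(≡38) mod 47; (16|47)=+1, (38|47)=-1; (−1)^{1·2·23}·(+1)^2·(-1)^1 = -1.
v=5: a=5^1·(≡1), b=5^1·(≡2) mod 5; (1|5)=+1, (2|5)=-1; (−1)^{1·1·2}·(+1)^1·(-1)^1 = -1.
v=19: a=19^3·(≡8), b=19^7·(≡16) mod 19; (8|19)=-1, (16|19)=+1; (−1)^{3·7·9}·(-1)^7·(+1)^3 = +1.
v=2: v_2(a)=-2, v_2(b)=0; units ≡ 5, 3 (mod 8); ε·ε+αω+βω = 0·1+-2·1+0·1 ≡ 0  ⇒  (a,b)_2 = +1.
v=3: a=3^0·(≡1), b=3^-4·(≡1) mod 3; (1|3)=+1, (1|3)=+1; (−1)^{0·-4·1}·(+1)^-4·(+1)^0 = +1.
v=11: a=11^-2·(≡5), b=11^-4·(≡6) mod 11; (5|11)=+1, (6|11)=-1; (−1)^{-2·-4·5}·(+1)^-4·(-1)^-2 = +1.
v=23: a=23^1·(≡14), b=23^3·(≡7) mod 23; (14|23)=-1, (7|23)=-1; (−1)^{1·3·11}·(-1)^3·(-1)^1 = -1.
(-122104355, -63365 / ℚ) ramifies at {5, 23, 47, ∞}: a division algebra.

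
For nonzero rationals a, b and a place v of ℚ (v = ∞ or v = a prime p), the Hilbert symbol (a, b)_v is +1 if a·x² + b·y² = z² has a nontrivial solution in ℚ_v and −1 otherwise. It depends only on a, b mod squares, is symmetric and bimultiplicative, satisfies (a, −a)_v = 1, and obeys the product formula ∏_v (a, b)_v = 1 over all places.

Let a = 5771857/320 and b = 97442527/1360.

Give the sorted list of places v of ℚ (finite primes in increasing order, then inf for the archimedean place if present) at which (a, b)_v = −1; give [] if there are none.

(a, b) ≡ (3485, 595) mod (ℚ^×)²; places V = {2, 5, 7, 13, 17, 41, ∞}.
(a,b)_∞: sgn(3485)=+, sgn(595)=+, so +1.
(a,b)_5: α=-1, u≡3; β=-1, v≡1 (mod 5); (3|5)=-1, (1|5)=+1; sign (−1)^0·-1^-1·+1^-1 = -1.
(a,b)_17: α=1, u≡1; β=-1, v≡9 (mod 17); (1|17)=+1, (9|17)=+1; sign (−1)^0·+1^-1·+1^1 = +1.
(a,b)_7: α=2, u≡5; β=3, v≡4 (mod 7); (5|7)=-1, (4|7)=+1; sign (−1)^0·-1^3·+1^2 = -1.
(a,b)_41: α=1, u≡38; β=2, v≡40 (mod 41); (38|41)=-1, (40|41)=+1; sign (−1)^0·-1^2·+1^1 = +1.
(a,b)_2: α=-6, β=-4; u≡5, v≡3 (mod 8); ε(u)ε(v)=0·1, αω(v)=-6·1, βω(u)=-4·1; sum ≡ 0  ⇒  +1.
(a,b)_13: α=2, u≡10; β=2, v≡9 (mod 13); (10|13)=+1, (9|13)=+1; sign (−1)^0·+1^2·+1^2 = +1.
(3485, 595 / ℚ) ramifies at {5, 7}: a division algebra.

[5, 7]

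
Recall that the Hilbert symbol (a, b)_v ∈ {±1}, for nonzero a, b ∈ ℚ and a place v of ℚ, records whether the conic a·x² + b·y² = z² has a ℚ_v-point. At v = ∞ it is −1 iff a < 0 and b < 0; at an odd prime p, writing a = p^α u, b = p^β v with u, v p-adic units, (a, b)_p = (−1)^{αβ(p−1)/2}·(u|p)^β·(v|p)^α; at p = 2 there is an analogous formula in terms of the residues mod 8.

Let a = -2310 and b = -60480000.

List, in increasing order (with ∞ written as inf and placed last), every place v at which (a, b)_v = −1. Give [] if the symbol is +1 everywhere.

[3, 5, 11, inf]

(a, b) ≡ (-2310, -42) mod (ℚ^×)²; places V = {2, 3, 5, 7, 11, ∞}.
(a,b)_7: α=1, u≡6; β=1, v≡2 (mod 7); (6|7)=-1, (2|7)=+1; sign (−1)^1·-1^1·+1^1 = +1.
(a,b)_∞: sgn(-2310)=−, sgn(-42)=−, so -1.
(a,b)_5: α=1, u≡3; β=4, v≡2 (mod 5); (3|5)=-1, (2|5)=-1; sign (−1)^0·-1^4·-1^1 = -1.
(a,b)_2: α=1, β=9; u≡5, v≡3 (mod 8); ε(u)ε(v)=0·1, αω(v)=1·1, βω(u)=9·1; sum ≡ 0  ⇒  +1.
(a,b)_3: α=1, u≡1; β=3, v≡1 (mod 3); (1|3)=+1, (1|3)=+1; sign (−1)^1·+1^3·+1^1 = -1.
(a,b)_11: α=1, u≡10; β=0, v≡2 (mod 11); (10|11)=-1, (2|11)=-1; sign (−1)^0·-1^0·-1^1 = -1.
(-2310, -42 / ℚ) ramifies at {3, 5, 11, ∞}: a division algebra.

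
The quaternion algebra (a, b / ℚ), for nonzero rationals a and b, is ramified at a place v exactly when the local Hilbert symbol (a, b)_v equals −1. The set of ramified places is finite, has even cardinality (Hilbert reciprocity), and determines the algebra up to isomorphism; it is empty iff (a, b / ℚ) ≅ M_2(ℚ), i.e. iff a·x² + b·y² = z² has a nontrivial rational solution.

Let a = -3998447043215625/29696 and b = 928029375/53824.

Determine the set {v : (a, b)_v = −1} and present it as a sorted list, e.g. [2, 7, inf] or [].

Mod squares: a ≡ -23783045, b ≡ 3367. Check v ∈ {∞, 2, 3, 5, 7, 11, 13, 19, 29, 31, 37}.
v=2: v_2(a)=-10, v_2(b)=-6; units ≡ 3, 7 (mod 8); ε·ε+αω+βω = 1·1+-10·0+-6·1 ≡ 1  ⇒  (a,b)_2 = -1.
v=31: a=31^1·(≡22), b=31^0·(≡25) mod 31; (22|31)=-1, (25|31)=+1; (−1)^{1·0·15}·(-1)^0·(+1)^1 = +1.
v=7: a=7^4·(≡1), b=7^3·(≡6) mod 7; (1|7)=+1, (6|7)=-1; (−1)^{4·3·3}·(+1)^3·(-1)^4 = +1.
v=29: a=29^-1·(≡14), b=29^-2·(≡19) mod 29; (14|29)=-1, (19|29)=-1; (−1)^{-1·-2·14}·(-1)^-2·(-1)^-1 = -1.
v=3: a=3^2·(≡1), b=3^2·(≡1) mod 3; (1|3)=+1, (1|3)=+1; (−1)^{2·2·1}·(+1)^2·(+1)^2 = +1.
v=11: a=11^1·(≡7), b=11^0·(≡9) mod 11; (7|11)=-1, (9|11)=+1; (−1)^{1·0·5}·(-1)^0·(+1)^1 = +1.
v=∞: -23783045 < 0 and 3367 > 0  ⇒  (a,b)_∞ = +1.
v=37: a=37^1·(≡27), b=37^1·(≡5) mod 37; (27|37)=+1, (5|37)=-1; (−1)^{1·1·18}·(+1)^1·(-1)^1 = -1.
v=5: a=5^5·(≡1), b=5^4·(≡3) mod 5; (1|5)=+1, (3|5)=-1; (−1)^{5·4·2}·(+1)^4·(-1)^5 = -1.
v=13: a=13^1·(≡4), b=13^1·(≡10) mod 13; (4|13)=+1, (10|13)=+1; (−1)^{1·1·6}·(+1)^1·(+1)^1 = +1.
v=19: a=19^2·(≡18), b=19^0·(≡17) mod 19; (18|19)=-1, (17|19)=+1; (−1)^{2·0·9}·(-1)^0·(+1)^2 = +1.
(-23783045, 3367 / ℚ) ramifies at {2, 5, 29, 37}: a division algebra.

[2, 5, 29, 37]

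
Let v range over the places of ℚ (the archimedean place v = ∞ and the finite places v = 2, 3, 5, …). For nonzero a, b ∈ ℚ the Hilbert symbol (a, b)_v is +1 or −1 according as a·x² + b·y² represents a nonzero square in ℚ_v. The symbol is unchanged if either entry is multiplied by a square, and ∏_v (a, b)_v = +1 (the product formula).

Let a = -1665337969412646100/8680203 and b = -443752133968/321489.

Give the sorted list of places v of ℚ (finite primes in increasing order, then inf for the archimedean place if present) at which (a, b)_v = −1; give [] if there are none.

[3, inf]

(a, b) ≡ (-138567, -13) mod (ℚ^×)²; places V = {2, 3, 5, 7, 11, 13, 17, 19, ∞}.
(a,b)_3: α=-11, u≡2; β=-8, v≡2 (mod 3); (2|3)=-1, (2|3)=-1; sign (−1)^0·-1^-8·-1^-11 = -1.
(a,b)_11: α=3, u≡5; β=2, v≡3 (mod 11); (5|11)=+1, (3|11)=+1; sign (−1)^0·+1^2·+1^3 = +1.
(a,b)_7: α=-2, u≡6; β=-2, v≡2 (mod 7); (6|7)=-1, (2|7)=+1; sign (−1)^0·-1^-2·+1^-2 = +1.
(a,b)_5: α=2, u≡2; β=0, v≡3 (mod 5); (2|5)=-1, (3|5)=-1; sign (−1)^0·-1^0·-1^2 = +1.
(a,b)_17: α=3, u≡1; β=2, v≡16 (mod 17); (1|17)=+1, (16|17)=+1; sign (−1)^0·+1^2·+1^3 = +1.
(a,b)_13: α=5, u≡4; β=3, v≡9 (mod 13); (4|13)=+1, (9|13)=+1; sign (−1)^0·+1^3·+1^5 = +1.
(a,b)_∞: sgn(-138567)=−, sgn(-13)=−, so -1.
(a,b)_19: α=3, u≡12; β=2, v≡17 (mod 19); (12|19)=-1, (17|19)=+1; sign (−1)^0·-1^2·+1^3 = +1.
(a,b)_2: α=2, β=4; u≡1, v≡3 (mod 8); ε(u)ε(v)=0·1, αω(v)=2·1, βω(u)=4·0; sum ≡ 0  ⇒  +1.
|Ram(-138567, -13)| = 2, even; anisotropic at {3, ∞}.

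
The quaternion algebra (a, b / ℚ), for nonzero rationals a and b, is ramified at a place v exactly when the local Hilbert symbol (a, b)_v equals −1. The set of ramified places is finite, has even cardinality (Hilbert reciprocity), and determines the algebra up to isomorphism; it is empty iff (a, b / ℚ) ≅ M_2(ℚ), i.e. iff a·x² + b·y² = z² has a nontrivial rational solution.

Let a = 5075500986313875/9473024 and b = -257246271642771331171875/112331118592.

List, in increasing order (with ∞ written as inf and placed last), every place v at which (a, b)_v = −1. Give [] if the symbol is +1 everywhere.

Mod squares: a ≡ 2145, b ≡ -461890. Check v ∈ {∞, 2, 3, 5, 7, 11, 13, 17, 19, 29}.
v=13: a=13^3·(≡1), b=13^5·(≡4) mod 13; (1|13)=+1, (4|13)=+1; (−1)^{3·5·6}·(+1)^5·(+1)^3 = +1.
v=29: a=29^-2·(≡16), b=29^-2·(≡6) mod 29; (16|29)=+1, (6|29)=+1; (−1)^{-2·-2·14}·(+1)^-2·(+1)^-2 = +1.
v=7: a=7^0·(≡5), b=7^-2·(≡5) mod 7; (5|7)=-1, (5|7)=-1; (−1)^{0·-2·3}·(-1)^-2·(-1)^0 = +1.
v=∞: 2145 > 0 and -461890 < 0  ⇒  (a,b)_∞ = +1.
v=2: v_2(a)=-10, v_2(b)=-11; units ≡ 1, 7 (mod 8); ε·ε+αω+βω = 0·1+-10·0+-11·0 ≡ 0  ⇒  (a,b)_2 = +1.
v=17: a=17^2·(≡5), b=17^3·(≡4) mod 17; (5|17)=-1, (4|17)=+1; (−1)^{2·3·8}·(-1)^3·(+1)^2 = -1.
v=5: a=5^3·(≡4), b=5^7·(≡3) mod 5; (4|5)=+1, (3|5)=-1; (−1)^{3·7·2}·(+1)^7·(-1)^3 = -1.
v=19: a=19^2·(≡9), b=19^5·(≡10) mod 19; (9|19)=+1, (10|19)=-1; (−1)^{2·5·9}·(+1)^5·(-1)^2 = +1.
v=11: a=11^-1·(≡8), b=11^-3·(≡6) mod 11; (8|11)=-1, (6|11)=-1; (−1)^{-1·-3·5}·(-1)^-3·(-1)^-1 = -1.
v=3: a=3^11·(≡1), b=3^6·(≡2) mod 3; (1|3)=+1, (2|3)=-1; (−1)^{11·6·1}·(+1)^6·(-1)^11 = -1.
Ram(2145, -461890) = {3, 5, 11, 17}; no ℚ_3-point on the conic.

[3, 5, 11, 17]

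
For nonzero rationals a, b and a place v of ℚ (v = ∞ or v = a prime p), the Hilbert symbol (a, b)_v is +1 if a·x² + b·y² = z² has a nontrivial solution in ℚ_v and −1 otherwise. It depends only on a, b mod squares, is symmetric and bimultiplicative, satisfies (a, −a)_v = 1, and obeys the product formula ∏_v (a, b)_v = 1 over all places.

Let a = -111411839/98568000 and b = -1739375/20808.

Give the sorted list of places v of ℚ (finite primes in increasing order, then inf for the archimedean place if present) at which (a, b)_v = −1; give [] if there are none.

(a, b) ≡ (-93955, -46) mod (ℚ^×)²; places V = {2, 3, 5, 7, 11, 17, 19, 23, 37, 43, ∞}.
(a,b)_11: α=2, u≡6; β=2, v≡5 (mod 11); (6|11)=-1, (5|11)=+1; sign (−1)^0·-1^2·+1^2 = +1.
(a,b)_∞: sgn(-93955)=−, sgn(-46)=−, so -1.
(a,b)_17: α=0, u≡13; β=-2, v≡12 (mod 17); (13|17)=+1, (12|17)=-1; sign (−1)^0·+1^-2·-1^0 = +1.
(a,b)_23: α=1, u≡12; β=1, v≡10 (mod 23); (12|23)=+1, (10|23)=-1; sign (−1)^1·+1^1·-1^1 = +1.
(a,b)_37: α=-2, u≡33; β=0, v≡34 (mod 37); (33|37)=+1, (34|37)=+1; sign (−1)^0·+1^0·+1^-2 = +1.
(a,b)_3: α=-2, u≡2; β=-2, v≡2 (mod 3); (2|3)=-1, (2|3)=-1; sign (−1)^0·-1^-2·-1^-2 = +1.
(a,b)_2: α=-6, β=-3; u≡5, v≡1 (mod 8); ε(u)ε(v)=0·0, αω(v)=-6·0, βω(u)=-3·1; sum ≡ 1  ⇒  -1.
(a,b)_5: α=-3, u≡4; β=4, v≡4 (mod 5); (4|5)=+1, (4|5)=+1; sign (−1)^0·+1^4·+1^-3 = +1.
(a,b)_7: α=2, u≡6; β=0, v≡5 (mod 7); (6|7)=-1, (5|7)=-1; sign (−1)^0·-1^0·-1^2 = +1.
(a,b)_19: α=1, u≡2; β=0, v≡6 (mod 19); (2|19)=-1, (6|19)=+1; sign (−1)^0·-1^0·+1^1 = +1.
(a,b)_43: α=1, u≡26; β=0, v≡17 (mod 43); (26|43)=-1, (17|43)=+1; sign (−1)^0·-1^0·+1^1 = +1.
Ram(-93955, -46) = {2, ∞}; no ℚ_2-point on the conic.

[2, inf]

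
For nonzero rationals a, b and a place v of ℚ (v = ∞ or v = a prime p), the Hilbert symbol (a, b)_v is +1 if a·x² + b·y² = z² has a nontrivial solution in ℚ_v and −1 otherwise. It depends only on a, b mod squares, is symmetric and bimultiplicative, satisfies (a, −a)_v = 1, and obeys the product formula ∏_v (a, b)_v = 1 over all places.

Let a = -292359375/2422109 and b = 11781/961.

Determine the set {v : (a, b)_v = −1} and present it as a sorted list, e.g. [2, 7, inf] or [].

Mod squares: a ≡ -6699, b ≡ 1309. Check v ∈ {∞, 2, 3, 5, 7, 11, 17, 29, 31}.
v=∞: -6699 < 0 and 1309 > 0  ⇒  (a,b)_∞ = +1.
v=31: a=31^0·(≡19), b=31^-2·(≡1) mod 31; (19|31)=+1, (1|31)=+1; (−1)^{0·-2·15}·(+1)^-2·(+1)^0 = +1.
v=2: v_2(a)=0, v_2(b)=0; units ≡ 5, 5 (mod 8); ε·ε+αω+βω = 0·0+0·1+0·1 ≡ 0  ⇒  (a,b)_2 = +1.
v=7: a=7^1·(≡2), b=7^1·(≡5) mod 7; (2|7)=+1, (5|7)=-1; (−1)^{1·1·3}·(+1)^1·(-1)^1 = +1.
v=17: a=17^-4·(≡1), b=17^1·(≡9) mod 17; (1|17)=+1, (9|17)=+1; (−1)^{-4·1·8}·(+1)^1·(+1)^-4 = +1.
v=5: a=5^6·(≡1), b=5^0·(≡1) mod 5; (1|5)=+1, (1|5)=+1; (−1)^{6·0·2}·(+1)^0·(+1)^6 = +1.
v=3: a=3^5·(≡2), b=3^2·(≡1) mod 3; (2|3)=-1, (1|3)=+1; (−1)^{5·2·1}·(-1)^2·(+1)^5 = +1.
v=11: a=11^1·(≡8), b=11^1·(≡1) mod 11; (8|11)=-1, (1|11)=+1; (−1)^{1·1·5}·(-1)^1·(+1)^1 = +1.
v=29: a=29^-1·(≡7), b=29^0·(≡9) mod 29; (7|29)=+1, (9|29)=+1; (−1)^{-1·0·14}·(+1)^0·(+1)^-1 = +1.
Every local symbol is +1, so the conic -6699·x² + 1309·y² = z² has ℚ_v-points for all v and hence a ℚ-point; (a, b / ℚ) ≅ M_2(ℚ).

[]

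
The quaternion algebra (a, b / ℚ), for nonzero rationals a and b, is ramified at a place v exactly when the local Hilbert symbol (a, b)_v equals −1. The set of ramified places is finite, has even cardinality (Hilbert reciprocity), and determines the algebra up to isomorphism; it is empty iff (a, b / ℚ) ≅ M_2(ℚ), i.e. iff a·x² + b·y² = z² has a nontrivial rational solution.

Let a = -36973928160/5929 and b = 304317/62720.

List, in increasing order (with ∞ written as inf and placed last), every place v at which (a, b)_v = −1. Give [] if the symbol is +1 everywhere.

Mod squares: a ≡ -8990, b ≡ 65. Check v ∈ {∞, 2, 3, 5, 7, 11, 13, 17, 29, 31}.
v=13: a=13^4·(≡6), b=13^1·(≡6) mod 13; (6|13)=-1, (6|13)=-1; (−1)^{4·1·6}·(-1)^1·(-1)^4 = -1.
v=2: v_2(a)=5, v_2(b)=-8; units ≡ 1, 1 (mod 8); ε·ε+αω+βω = 0·0+5·0+-8·0 ≡ 0  ⇒  (a,b)_2 = +1.
v=5: a=5^1·(≡2), b=5^-1·(≡3) mod 5; (2|5)=-1, (3|5)=-1; (−1)^{1·-1·2}·(-1)^-1·(-1)^1 = +1.
v=11: a=11^-2·(≡8), b=11^0·(≡10) mod 11; (8|11)=-1, (10|11)=-1; (−1)^{-2·0·5}·(-1)^0·(-1)^-2 = +1.
v=7: a=7^-2·(≡3), b=7^-2·(≡1) mod 7; (3|7)=-1, (1|7)=+1; (−1)^{-2·-2·3}·(-1)^-2·(+1)^-2 = +1.
v=17: a=17^0·(≡11), b=17^2·(≡12) mod 17; (11|17)=-1, (12|17)=-1; (−1)^{0·2·8}·(-1)^2·(-1)^0 = +1.
v=∞: -8990 < 0 and 65 > 0  ⇒  (a,b)_∞ = +1.
v=29: a=29^1·(≡5), b=29^0·(≡22) mod 29; (5|29)=+1, (22|29)=+1; (−1)^{1·0·14}·(+1)^0·(+1)^1 = +1.
v=31: a=31^1·(≡4), b=31^0·(≡3) mod 31; (4|31)=+1, (3|31)=-1; (−1)^{1·0·15}·(+1)^0·(-1)^1 = -1.
v=3: a=3^2·(≡1), b=3^4·(≡2) mod 3; (1|3)=+1, (2|3)=-1; (−1)^{2·4·1}·(+1)^4·(-1)^2 = +1.
Ram(-8990, 65) = {13, 31}; no ℚ_13-point on the conic.

[13, 31]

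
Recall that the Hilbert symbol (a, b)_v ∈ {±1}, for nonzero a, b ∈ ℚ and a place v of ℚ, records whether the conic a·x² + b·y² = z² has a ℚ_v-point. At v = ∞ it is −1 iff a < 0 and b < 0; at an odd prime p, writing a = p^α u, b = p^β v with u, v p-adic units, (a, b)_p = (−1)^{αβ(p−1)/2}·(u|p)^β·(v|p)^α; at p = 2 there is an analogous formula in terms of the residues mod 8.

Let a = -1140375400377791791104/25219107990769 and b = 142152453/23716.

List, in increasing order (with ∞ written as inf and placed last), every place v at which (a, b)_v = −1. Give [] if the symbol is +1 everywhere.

[31, 43]

Mod squares: a ≡ -31, b ≡ 54653. Check v ∈ {∞, 2, 3, 7, 11, 17, 31, 41, 43}.
v=∞: -31 < 0 and 54653 > 0  ⇒  (a,b)_∞ = +1.
v=7: a=7^-6·(≡2), b=7^-2·(≡2) mod 7; (2|7)=+1, (2|7)=+1; (−1)^{-6·-2·3}·(+1)^-2·(+1)^-6 = +1.
v=3: a=3^2·(≡2), b=3^2·(≡2) mod 3; (2|3)=-1, (2|3)=-1; (−1)^{2·2·1}·(-1)^2·(-1)^2 = +1.
v=31: a=31^3·(≡26), b=31^1·(≡12) mod 31; (26|31)=-1, (12|31)=-1; (−1)^{3·1·15}·(-1)^1·(-1)^3 = -1.
v=2: v_2(a)=14, v_2(b)=-2; units ≡ 1, 5 (mod 8); ε·ε+αω+βω = 0·0+14·1+-2·0 ≡ 0  ⇒  (a,b)_2 = +1.
v=41: a=41^2·(≡16), b=41^1·(≡21) mod 41; (16|41)=+1, (21|41)=+1; (−1)^{2·1·20}·(+1)^1·(+1)^2 = +1.
v=17: a=17^4·(≡14), b=17^2·(≡16) mod 17; (14|17)=-1, (16|17)=+1; (−1)^{4·2·8}·(-1)^2·(+1)^4 = +1.
v=11: a=11^-8·(≡8), b=11^-2·(≡4) mod 11; (8|11)=-1, (4|11)=+1; (−1)^{-8·-2·5}·(-1)^-2·(+1)^-8 = +1.
v=43: a=43^2·(≡37), b=43^1·(≡35) mod 43; (37|43)=-1, (35|43)=+1; (−1)^{2·1·21}·(-1)^1·(+1)^2 = -1.
Ram(-31, 54653) = {31, 43}; no ℚ_31-point on the conic.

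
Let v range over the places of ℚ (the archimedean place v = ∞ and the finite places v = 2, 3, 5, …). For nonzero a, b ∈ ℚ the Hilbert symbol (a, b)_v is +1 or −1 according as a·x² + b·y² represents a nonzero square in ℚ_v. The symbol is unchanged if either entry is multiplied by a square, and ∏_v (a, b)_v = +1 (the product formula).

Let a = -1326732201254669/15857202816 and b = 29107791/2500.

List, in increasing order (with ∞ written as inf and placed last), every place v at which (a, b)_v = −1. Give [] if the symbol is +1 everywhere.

(a, b) ≡ (-685906, 31) mod (ℚ^×)²; places V = {2, 3, 5, 7, 11, 13, 17, 19, 23, 29, 31, 37, ∞}.
(a,b)_31: α=1, u≡4; β=1, v≡28 (mod 31); (4|31)=+1, (28|31)=+1; sign (−1)^1·+1^1·+1^1 = -1.
(a,b)_17: α=0, u≡7; β=2, v≡11 (mod 17); (7|17)=-1, (11|17)=-1; sign (−1)^0·-1^2·-1^0 = +1.
(a,b)_11: α=2, u≡10; β=0, v≡3 (mod 11); (10|11)=-1, (3|11)=+1; sign (−1)^0·-1^0·+1^2 = +1.
(a,b)_∞: sgn(-685906)=−, sgn(31)=+, so +1.
(a,b)_5: α=0, u≡1; β=-4, v≡4 (mod 5); (1|5)=+1, (4|5)=+1; sign (−1)^0·+1^-4·+1^0 = +1.
(a,b)_19: α=2, u≡15; β=2, v≡3 (mod 19); (15|19)=-1, (3|19)=-1; sign (−1)^0·-1^2·-1^2 = +1.
(a,b)_23: α=1, u≡2; β=0, v≡16 (mod 23); (2|23)=+1, (16|23)=+1; sign (−1)^0·+1^0·+1^1 = +1.
(a,b)_7: α=-6, u≡6; β=0, v≡6 (mod 7); (6|7)=-1, (6|7)=-1; sign (−1)^0·-1^0·-1^-6 = +1.
(a,b)_13: α=-1, u≡2; β=0, v≡6 (mod 13); (2|13)=-1, (6|13)=-1; sign (−1)^0·-1^0·-1^-1 = -1.
(a,b)_3: α=-4, u≡2; β=2, v≡1 (mod 3); (2|3)=-1, (1|3)=+1; sign (−1)^0·-1^2·+1^-4 = +1.
(a,b)_2: α=-7, β=-2; u≡7, v≡7 (mod 8); ε(u)ε(v)=1·1, αω(v)=-7·0, βω(u)=-2·0; sum ≡ 1  ⇒  -1.
(a,b)_37: α=3, u≡34; β=0, v≡23 (mod 37); (34|37)=+1, (23|37)=-1; sign (−1)^0·+1^0·-1^3 = -1.
(a,b)_29: α=2, u≡10; β=0, v≡19 (mod 29); (10|29)=-1, (19|29)=-1; sign (−1)^0·-1^0·-1^2 = +1.
(-685906, 31 / ℚ) ramifies at {2, 13, 31, 37}: a division algebra.

[2, 13, 31, 37]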